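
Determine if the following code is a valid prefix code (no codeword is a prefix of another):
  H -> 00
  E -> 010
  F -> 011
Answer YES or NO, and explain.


Checking each pair (does one codeword prefix another?):
  H='00' vs E='010': no prefix
  H='00' vs F='011': no prefix
  E='010' vs H='00': no prefix
  E='010' vs F='011': no prefix
  F='011' vs H='00': no prefix
  F='011' vs E='010': no prefix
No violation found over all pairs.

YES -- this is a valid prefix code. No codeword is a prefix of any other codeword.


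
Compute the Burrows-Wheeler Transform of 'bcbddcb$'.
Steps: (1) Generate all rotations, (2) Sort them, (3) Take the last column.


Rotations (sorted):
  0: $bcbddcb -> last char: b
  1: b$bcbddc -> last char: c
  2: bcbddcb$ -> last char: $
  3: bddcb$bc -> last char: c
  4: cb$bcbdd -> last char: d
  5: cbddcb$b -> last char: b
  6: dcb$bcbd -> last char: d
  7: ddcb$bcb -> last char: b


BWT = bc$cdbdb


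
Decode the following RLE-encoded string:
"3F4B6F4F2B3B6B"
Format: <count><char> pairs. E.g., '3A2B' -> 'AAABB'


Expanding each <count><char> pair:
  3F -> 'FFF'
  4B -> 'BBBB'
  6F -> 'FFFFFF'
  4F -> 'FFFF'
  2B -> 'BB'
  3B -> 'BBB'
  6B -> 'BBBBBB'

Decoded = FFFBBBBFFFFFFFFFFBBBBBBBBBBB


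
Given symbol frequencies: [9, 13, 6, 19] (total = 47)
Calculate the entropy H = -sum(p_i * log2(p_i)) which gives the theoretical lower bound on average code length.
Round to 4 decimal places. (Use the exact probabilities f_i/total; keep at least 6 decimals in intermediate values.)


Per-symbol terms -p_i * log2(p_i) with p_i = f_i/47:
  p = 9/47 = 0.191489: log2(p) = -2.384664, -p*log2(p) = 0.456638
  p = 13/47 = 0.276596: log2(p) = -1.854149, -p*log2(p) = 0.512850
  p = 6/47 = 0.127660: log2(p) = -2.969626, -p*log2(p) = 0.379101
  p = 19/47 = 0.404255: log2(p) = -1.306661, -p*log2(p) = 0.528225
H = 0.456638 + 0.512850 + 0.379101 + 0.528225 = 1.876814

H = 1.8768 bits/symbol


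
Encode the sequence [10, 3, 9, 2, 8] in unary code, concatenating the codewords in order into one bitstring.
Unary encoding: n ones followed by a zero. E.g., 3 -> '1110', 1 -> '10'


Encode each number as n ones followed by a terminating 0:
  10 -> 11111111110 (11 bits)
  3 -> 1110 (4 bits)
  9 -> 1111111110 (10 bits)
  2 -> 110 (3 bits)
  8 -> 111111110 (9 bits)
Total length = 11 + 4 + 10 + 3 + 9 = 37 bits.

Unary([10, 3, 9, 2, 8]) = 1111111111011101111111110110111111110 (37 bits)


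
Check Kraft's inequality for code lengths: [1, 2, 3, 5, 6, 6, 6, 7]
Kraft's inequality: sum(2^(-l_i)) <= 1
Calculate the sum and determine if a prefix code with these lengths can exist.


Sum = 2^(-1) + 2^(-2) + 2^(-3) + 2^(-5) + 2^(-6) + 2^(-6) + 2^(-6) + 2^(-7)
    = 0.5 + 0.25 + 0.125 + 0.03125 + 0.015625 + 0.015625 + 0.015625 + 0.0078125
    = 123/128 = 0.9609375
Since 0.9609375 <= 1, Kraft's inequality IS satisfied.
A prefix code with these lengths CAN exist.

Kraft sum = 0.9609375. Satisfied.


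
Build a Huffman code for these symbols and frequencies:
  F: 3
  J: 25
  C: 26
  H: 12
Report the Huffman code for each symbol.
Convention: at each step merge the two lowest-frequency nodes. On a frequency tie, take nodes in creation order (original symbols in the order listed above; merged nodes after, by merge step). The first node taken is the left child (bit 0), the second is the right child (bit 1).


Huffman tree construction:
Step 1: Merge F(3) + H(12) = 15
Step 2: Merge (F+H)(15) + J(25) = 40
Step 3: Merge C(26) + ((F+H)+J)(40) = 66
Read each symbol's code off the tree from the root (left child = 0, right child = 1).

Codes:
  F: 100 (length 3)
  J: 11 (length 2)
  C: 0 (length 1)
  H: 101 (length 3)
Average code length: 121/66 = 1.8333 bits/symbol


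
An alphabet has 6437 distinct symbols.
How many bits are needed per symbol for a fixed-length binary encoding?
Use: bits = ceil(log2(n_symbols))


log2(6437) = 12.6522
Bracket: 2^12 = 4096 < 6437 <= 2^13 = 8192
So ceil(log2(6437)) = 13

bits = ceil(log2(6437)) = ceil(12.6522) = 13 bits


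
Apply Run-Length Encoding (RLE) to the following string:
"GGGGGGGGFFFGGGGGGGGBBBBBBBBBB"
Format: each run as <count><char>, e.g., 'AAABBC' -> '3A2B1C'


Scanning runs left to right:
  i=0: run of 'G' x 8 -> '8G'
  i=8: run of 'F' x 3 -> '3F'
  i=11: run of 'G' x 8 -> '8G'
  i=19: run of 'B' x 10 -> '10B'

RLE = 8G3F8G10B


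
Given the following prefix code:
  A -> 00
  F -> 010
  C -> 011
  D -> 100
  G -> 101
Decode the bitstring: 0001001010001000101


Decoding step by step:
Bits 00 -> A
Bits 010 -> F
Bits 010 -> F
Bits 100 -> D
Bits 010 -> F
Bits 00 -> A
Bits 101 -> G


Decoded message: AFFDFAG


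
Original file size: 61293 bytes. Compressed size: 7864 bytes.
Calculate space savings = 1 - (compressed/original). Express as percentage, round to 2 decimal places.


ratio = compressed/original = 7864/61293 = 0.128302
savings = 1 - ratio = 1 - 0.128302 = 0.871698
as a percentage: 0.871698 * 100 = 87.17%

Space savings = 1 - 7864/61293 = 87.17%


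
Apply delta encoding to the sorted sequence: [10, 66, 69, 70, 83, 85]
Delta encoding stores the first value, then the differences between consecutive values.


First value: 10
Deltas:
  66 - 10 = 56
  69 - 66 = 3
  70 - 69 = 1
  83 - 70 = 13
  85 - 83 = 2


Delta encoded: [10, 56, 3, 1, 13, 2]


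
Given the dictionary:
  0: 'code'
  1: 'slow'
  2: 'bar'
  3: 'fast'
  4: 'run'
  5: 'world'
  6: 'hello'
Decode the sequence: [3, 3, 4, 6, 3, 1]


Look up each index in the dictionary:
  3 -> 'fast'
  3 -> 'fast'
  4 -> 'run'
  6 -> 'hello'
  3 -> 'fast'
  1 -> 'slow'

Decoded: "fast fast run hello fast slow"


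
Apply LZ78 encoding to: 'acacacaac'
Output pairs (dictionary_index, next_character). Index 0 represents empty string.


LZ78 encoding steps:
Dictionary: {0: ''}
Step 1: w='' (idx 0), next='a' -> output (0, 'a'), add 'a' as idx 1
Step 2: w='' (idx 0), next='c' -> output (0, 'c'), add 'c' as idx 2
Step 3: w='a' (idx 1), next='c' -> output (1, 'c'), add 'ac' as idx 3
Step 4: w='ac' (idx 3), next='a' -> output (3, 'a'), add 'aca' as idx 4
Step 5: w='ac' (idx 3), end of input -> output (3, '')


Encoded: [(0, 'a'), (0, 'c'), (1, 'c'), (3, 'a'), (3, '')]


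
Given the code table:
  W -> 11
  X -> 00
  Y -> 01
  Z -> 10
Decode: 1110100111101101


Decoding:
11 -> W
10 -> Z
10 -> Z
01 -> Y
11 -> W
10 -> Z
11 -> W
01 -> Y


Result: WZZYWZWY


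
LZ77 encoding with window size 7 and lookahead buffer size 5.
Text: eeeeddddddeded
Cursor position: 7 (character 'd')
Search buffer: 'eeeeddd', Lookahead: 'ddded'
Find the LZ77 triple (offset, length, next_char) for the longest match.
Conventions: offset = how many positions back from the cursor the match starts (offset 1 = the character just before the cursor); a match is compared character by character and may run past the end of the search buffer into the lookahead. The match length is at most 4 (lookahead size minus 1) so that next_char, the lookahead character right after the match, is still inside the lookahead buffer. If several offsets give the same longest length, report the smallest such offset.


Try each offset into the search buffer:
  offset=1 (pos 6, char 'd'): match length 3
  offset=2 (pos 5, char 'd'): match length 3
  offset=3 (pos 4, char 'd'): match length 3
  offset=4 (pos 3, char 'e'): match length 0
  offset=5 (pos 2, char 'e'): match length 0
  offset=6 (pos 1, char 'e'): match length 0
  offset=7 (pos 0, char 'e'): match length 0
Longest match has length 3, found at offsets 1, 2, 3; take the smallest, offset 1.
next_char = character at position 7 + 3 = 10 -> 'e'

Best match: offset=1, length=3 (matching 'ddd' starting at position 6)
LZ77 triple: (1, 3, 'e')


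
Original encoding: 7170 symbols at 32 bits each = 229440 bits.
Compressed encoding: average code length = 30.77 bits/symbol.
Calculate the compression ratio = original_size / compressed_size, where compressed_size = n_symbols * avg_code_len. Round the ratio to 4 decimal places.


original_size = n_symbols * orig_bits = 7170 * 32 = 229440 bits
compressed_size = n_symbols * avg_code_len = 7170 * 30.77 = 220620.9 bits
ratio = original_size / compressed_size = 229440 / 220620.9 = 1.04

Compression ratio = 1.04


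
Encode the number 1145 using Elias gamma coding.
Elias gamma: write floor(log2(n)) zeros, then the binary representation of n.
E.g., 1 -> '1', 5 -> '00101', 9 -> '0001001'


num_bits = floor(log2(1145)) + 1 = 11
leading_zeros = num_bits - 1 = 10
binary(1145) = 10001111001

Elias gamma(1145) = '0000000000' + '10001111001' = 000000000010001111001 (21 bits)


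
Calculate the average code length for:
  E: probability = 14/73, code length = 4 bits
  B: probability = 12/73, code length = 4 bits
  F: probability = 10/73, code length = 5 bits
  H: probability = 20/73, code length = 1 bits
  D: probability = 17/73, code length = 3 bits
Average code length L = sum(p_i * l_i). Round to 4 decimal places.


Weighted contributions p_i * l_i:
  E: (14/73) * 4 = 56/73
  B: (12/73) * 4 = 48/73
  F: (10/73) * 5 = 50/73
  H: (20/73) * 1 = 20/73
  D: (17/73) * 3 = 51/73
Sum = (56 + 48 + 50 + 20 + 51)/73 = 225/73

L = 225/73 = 3.0822 bits/symbol


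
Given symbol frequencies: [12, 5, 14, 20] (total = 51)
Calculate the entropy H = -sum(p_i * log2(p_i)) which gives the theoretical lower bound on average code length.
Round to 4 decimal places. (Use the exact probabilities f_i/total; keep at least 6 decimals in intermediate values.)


Per-symbol terms -p_i * log2(p_i) with p_i = f_i/51:
  p = 12/51 = 0.235294: log2(p) = -2.087463, -p*log2(p) = 0.491168
  p = 5/51 = 0.098039: log2(p) = -3.350497, -p*log2(p) = 0.328480
  p = 14/51 = 0.274510: log2(p) = -1.865070, -p*log2(p) = 0.511980
  p = 20/51 = 0.392157: log2(p) = -1.350497, -p*log2(p) = 0.529607
H = 0.491168 + 0.328480 + 0.511980 + 0.529607 = 1.861235

H = 1.8612 bits/symbol


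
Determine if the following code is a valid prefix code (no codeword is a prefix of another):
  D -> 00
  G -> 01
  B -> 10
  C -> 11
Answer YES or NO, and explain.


Checking each pair (does one codeword prefix another?):
  D='00' vs G='01': no prefix
  D='00' vs B='10': no prefix
  D='00' vs C='11': no prefix
  G='01' vs D='00': no prefix
  G='01' vs B='10': no prefix
  G='01' vs C='11': no prefix
  B='10' vs D='00': no prefix
  B='10' vs G='01': no prefix
  B='10' vs C='11': no prefix
  C='11' vs D='00': no prefix
  C='11' vs G='01': no prefix
  C='11' vs B='10': no prefix
No violation found over all pairs.

YES -- this is a valid prefix code. No codeword is a prefix of any other codeword.


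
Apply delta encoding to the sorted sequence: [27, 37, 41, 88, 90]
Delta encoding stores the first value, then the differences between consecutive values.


First value: 27
Deltas:
  37 - 27 = 10
  41 - 37 = 4
  88 - 41 = 47
  90 - 88 = 2


Delta encoded: [27, 10, 4, 47, 2]


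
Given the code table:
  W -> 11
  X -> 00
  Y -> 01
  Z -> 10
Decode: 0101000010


Decoding:
01 -> Y
01 -> Y
00 -> X
00 -> X
10 -> Z


Result: YYXXZ


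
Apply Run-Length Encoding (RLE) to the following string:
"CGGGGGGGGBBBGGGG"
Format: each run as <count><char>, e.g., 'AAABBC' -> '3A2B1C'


Scanning runs left to right:
  i=0: run of 'C' x 1 -> '1C'
  i=1: run of 'G' x 8 -> '8G'
  i=9: run of 'B' x 3 -> '3B'
  i=12: run of 'G' x 4 -> '4G'

RLE = 1C8G3B4G


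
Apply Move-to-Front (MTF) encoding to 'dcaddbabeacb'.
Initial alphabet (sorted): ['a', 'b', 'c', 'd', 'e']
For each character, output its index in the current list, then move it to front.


MTF encoding:
'd': index 3 in ['a', 'b', 'c', 'd', 'e'] -> ['d', 'a', 'b', 'c', 'e']
'c': index 3 in ['d', 'a', 'b', 'c', 'e'] -> ['c', 'd', 'a', 'b', 'e']
'a': index 2 in ['c', 'd', 'a', 'b', 'e'] -> ['a', 'c', 'd', 'b', 'e']
'd': index 2 in ['a', 'c', 'd', 'b', 'e'] -> ['d', 'a', 'c', 'b', 'e']
'd': index 0 in ['d', 'a', 'c', 'b', 'e'] -> ['d', 'a', 'c', 'b', 'e']
'b': index 3 in ['d', 'a', 'c', 'b', 'e'] -> ['b', 'd', 'a', 'c', 'e']
'a': index 2 in ['b', 'd', 'a', 'c', 'e'] -> ['a', 'b', 'd', 'c', 'e']
'b': index 1 in ['a', 'b', 'd', 'c', 'e'] -> ['b', 'a', 'd', 'c', 'e']
'e': index 4 in ['b', 'a', 'd', 'c', 'e'] -> ['e', 'b', 'a', 'd', 'c']
'a': index 2 in ['e', 'b', 'a', 'd', 'c'] -> ['a', 'e', 'b', 'd', 'c']
'c': index 4 in ['a', 'e', 'b', 'd', 'c'] -> ['c', 'a', 'e', 'b', 'd']
'b': index 3 in ['c', 'a', 'e', 'b', 'd'] -> ['b', 'c', 'a', 'e', 'd']


Output: [3, 3, 2, 2, 0, 3, 2, 1, 4, 2, 4, 3]


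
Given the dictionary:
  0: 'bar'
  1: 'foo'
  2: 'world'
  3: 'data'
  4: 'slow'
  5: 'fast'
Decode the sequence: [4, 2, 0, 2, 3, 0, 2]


Look up each index in the dictionary:
  4 -> 'slow'
  2 -> 'world'
  0 -> 'bar'
  2 -> 'world'
  3 -> 'data'
  0 -> 'bar'
  2 -> 'world'

Decoded: "slow world bar world data bar world"


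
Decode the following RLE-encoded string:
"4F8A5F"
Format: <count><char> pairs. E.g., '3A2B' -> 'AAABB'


Expanding each <count><char> pair:
  4F -> 'FFFF'
  8A -> 'AAAAAAAA'
  5F -> 'FFFFF'

Decoded = FFFFAAAAAAAAFFFFF


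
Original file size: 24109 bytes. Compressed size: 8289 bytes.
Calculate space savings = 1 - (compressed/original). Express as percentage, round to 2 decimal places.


ratio = compressed/original = 8289/24109 = 0.343814
savings = 1 - ratio = 1 - 0.343814 = 0.656186
as a percentage: 0.656186 * 100 = 65.62%

Space savings = 1 - 8289/24109 = 65.62%


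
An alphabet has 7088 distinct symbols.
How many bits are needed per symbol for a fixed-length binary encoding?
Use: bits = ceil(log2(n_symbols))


log2(7088) = 12.7912
Bracket: 2^12 = 4096 < 7088 <= 2^13 = 8192
So ceil(log2(7088)) = 13

bits = ceil(log2(7088)) = ceil(12.7912) = 13 bits


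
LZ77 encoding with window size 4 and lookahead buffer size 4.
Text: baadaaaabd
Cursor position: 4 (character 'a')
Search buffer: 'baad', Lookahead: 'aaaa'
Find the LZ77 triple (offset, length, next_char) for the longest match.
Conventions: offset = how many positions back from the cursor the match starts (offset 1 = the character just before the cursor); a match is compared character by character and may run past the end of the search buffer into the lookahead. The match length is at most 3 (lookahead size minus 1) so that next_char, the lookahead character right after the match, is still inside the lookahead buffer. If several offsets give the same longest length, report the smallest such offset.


Try each offset into the search buffer:
  offset=1 (pos 3, char 'd'): match length 0
  offset=2 (pos 2, char 'a'): match length 1
  offset=3 (pos 1, char 'a'): match length 2
  offset=4 (pos 0, char 'b'): match length 0
Longest match has length 2 at offset 3.
next_char = character at position 4 + 2 = 6 -> 'a'

Best match: offset=3, length=2 (matching 'aa' starting at position 1)
LZ77 triple: (3, 2, 'a')


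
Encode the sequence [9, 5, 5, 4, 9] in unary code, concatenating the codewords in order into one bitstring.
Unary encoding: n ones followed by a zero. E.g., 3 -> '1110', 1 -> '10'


Encode each number as n ones followed by a terminating 0:
  9 -> 1111111110 (10 bits)
  5 -> 111110 (6 bits)
  5 -> 111110 (6 bits)
  4 -> 11110 (5 bits)
  9 -> 1111111110 (10 bits)
Total length = 10 + 6 + 6 + 5 + 10 = 37 bits.

Unary([9, 5, 5, 4, 9]) = 1111111110111110111110111101111111110 (37 bits)


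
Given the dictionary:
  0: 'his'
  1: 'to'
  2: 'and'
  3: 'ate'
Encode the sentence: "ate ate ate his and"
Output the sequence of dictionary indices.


Look up each word in the dictionary:
  'ate' -> 3
  'ate' -> 3
  'ate' -> 3
  'his' -> 0
  'and' -> 2

Encoded: [3, 3, 3, 0, 2]


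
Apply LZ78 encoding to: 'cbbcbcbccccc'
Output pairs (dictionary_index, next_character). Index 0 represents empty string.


LZ78 encoding steps:
Dictionary: {0: ''}
Step 1: w='' (idx 0), next='c' -> output (0, 'c'), add 'c' as idx 1
Step 2: w='' (idx 0), next='b' -> output (0, 'b'), add 'b' as idx 2
Step 3: w='b' (idx 2), next='c' -> output (2, 'c'), add 'bc' as idx 3
Step 4: w='bc' (idx 3), next='b' -> output (3, 'b'), add 'bcb' as idx 4
Step 5: w='c' (idx 1), next='c' -> output (1, 'c'), add 'cc' as idx 5
Step 6: w='cc' (idx 5), next='c' -> output (5, 'c'), add 'ccc' as idx 6


Encoded: [(0, 'c'), (0, 'b'), (2, 'c'), (3, 'b'), (1, 'c'), (5, 'c')]


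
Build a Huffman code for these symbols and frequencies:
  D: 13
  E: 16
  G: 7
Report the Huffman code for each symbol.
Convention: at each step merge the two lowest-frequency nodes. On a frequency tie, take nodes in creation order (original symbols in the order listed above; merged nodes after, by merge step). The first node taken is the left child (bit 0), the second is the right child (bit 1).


Huffman tree construction:
Step 1: Merge G(7) + D(13) = 20
Step 2: Merge E(16) + (G+D)(20) = 36
Read each symbol's code off the tree from the root (left child = 0, right child = 1).

Codes:
  D: 11 (length 2)
  E: 0 (length 1)
  G: 10 (length 2)
Average code length: 56/36 = 1.5556 bits/symbol


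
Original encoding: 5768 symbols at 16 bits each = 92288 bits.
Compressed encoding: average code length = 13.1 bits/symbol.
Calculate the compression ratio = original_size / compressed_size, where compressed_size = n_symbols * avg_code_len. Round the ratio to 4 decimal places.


original_size = n_symbols * orig_bits = 5768 * 16 = 92288 bits
compressed_size = n_symbols * avg_code_len = 5768 * 13.1 = 75560.8 bits
ratio = original_size / compressed_size = 92288 / 75560.8 = 1.2214

Compression ratio = 1.2214


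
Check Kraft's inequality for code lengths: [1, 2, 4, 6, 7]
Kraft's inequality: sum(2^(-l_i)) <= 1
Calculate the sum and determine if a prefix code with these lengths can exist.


Sum = 2^(-1) + 2^(-2) + 2^(-4) + 2^(-6) + 2^(-7)
    = 0.5 + 0.25 + 0.0625 + 0.015625 + 0.0078125
    = 107/128 = 0.8359375
Since 0.8359375 <= 1, Kraft's inequality IS satisfied.
A prefix code with these lengths CAN exist.

Kraft sum = 0.8359375. Satisfied.


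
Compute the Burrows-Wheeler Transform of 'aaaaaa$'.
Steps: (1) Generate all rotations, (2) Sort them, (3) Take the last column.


Rotations (sorted):
  0: $aaaaaa -> last char: a
  1: a$aaaaa -> last char: a
  2: aa$aaaa -> last char: a
  3: aaa$aaa -> last char: a
  4: aaaa$aa -> last char: a
  5: aaaaa$a -> last char: a
  6: aaaaaa$ -> last char: $


BWT = aaaaaa$


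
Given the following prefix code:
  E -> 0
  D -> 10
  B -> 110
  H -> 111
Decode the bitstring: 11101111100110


Decoding step by step:
Bits 111 -> H
Bits 0 -> E
Bits 111 -> H
Bits 110 -> B
Bits 0 -> E
Bits 110 -> B


Decoded message: HEHBEB


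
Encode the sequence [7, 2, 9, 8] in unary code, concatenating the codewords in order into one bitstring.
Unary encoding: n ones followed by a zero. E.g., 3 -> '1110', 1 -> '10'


Encode each number as n ones followed by a terminating 0:
  7 -> 11111110 (8 bits)
  2 -> 110 (3 bits)
  9 -> 1111111110 (10 bits)
  8 -> 111111110 (9 bits)
Total length = 8 + 3 + 10 + 9 = 30 bits.

Unary([7, 2, 9, 8]) = 111111101101111111110111111110 (30 bits)


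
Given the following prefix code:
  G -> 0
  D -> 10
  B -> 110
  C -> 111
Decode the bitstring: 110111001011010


Decoding step by step:
Bits 110 -> B
Bits 111 -> C
Bits 0 -> G
Bits 0 -> G
Bits 10 -> D
Bits 110 -> B
Bits 10 -> D


Decoded message: BCGGDBD


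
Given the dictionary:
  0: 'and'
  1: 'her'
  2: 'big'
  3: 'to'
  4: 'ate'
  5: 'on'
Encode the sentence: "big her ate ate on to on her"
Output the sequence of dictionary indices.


Look up each word in the dictionary:
  'big' -> 2
  'her' -> 1
  'ate' -> 4
  'ate' -> 4
  'on' -> 5
  'to' -> 3
  'on' -> 5
  'her' -> 1

Encoded: [2, 1, 4, 4, 5, 3, 5, 1]


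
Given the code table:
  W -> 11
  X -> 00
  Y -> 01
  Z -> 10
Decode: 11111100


Decoding:
11 -> W
11 -> W
11 -> W
00 -> X


Result: WWWX


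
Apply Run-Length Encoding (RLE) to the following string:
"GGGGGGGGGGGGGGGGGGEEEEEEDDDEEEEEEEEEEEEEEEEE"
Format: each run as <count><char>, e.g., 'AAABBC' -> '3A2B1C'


Scanning runs left to right:
  i=0: run of 'G' x 18 -> '18G'
  i=18: run of 'E' x 6 -> '6E'
  i=24: run of 'D' x 3 -> '3D'
  i=27: run of 'E' x 17 -> '17E'

RLE = 18G6E3D17E


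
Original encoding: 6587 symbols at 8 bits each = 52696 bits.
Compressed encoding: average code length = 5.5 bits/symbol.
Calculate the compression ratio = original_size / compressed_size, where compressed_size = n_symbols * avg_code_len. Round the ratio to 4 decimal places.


original_size = n_symbols * orig_bits = 6587 * 8 = 52696 bits
compressed_size = n_symbols * avg_code_len = 6587 * 5.5 = 36228.5 bits
ratio = original_size / compressed_size = 52696 / 36228.5 = 1.4545

Compression ratio = 1.4545


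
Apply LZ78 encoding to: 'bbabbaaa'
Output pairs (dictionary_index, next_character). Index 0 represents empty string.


LZ78 encoding steps:
Dictionary: {0: ''}
Step 1: w='' (idx 0), next='b' -> output (0, 'b'), add 'b' as idx 1
Step 2: w='b' (idx 1), next='a' -> output (1, 'a'), add 'ba' as idx 2
Step 3: w='b' (idx 1), next='b' -> output (1, 'b'), add 'bb' as idx 3
Step 4: w='' (idx 0), next='a' -> output (0, 'a'), add 'a' as idx 4
Step 5: w='a' (idx 4), next='a' -> output (4, 'a'), add 'aa' as idx 5


Encoded: [(0, 'b'), (1, 'a'), (1, 'b'), (0, 'a'), (4, 'a')]


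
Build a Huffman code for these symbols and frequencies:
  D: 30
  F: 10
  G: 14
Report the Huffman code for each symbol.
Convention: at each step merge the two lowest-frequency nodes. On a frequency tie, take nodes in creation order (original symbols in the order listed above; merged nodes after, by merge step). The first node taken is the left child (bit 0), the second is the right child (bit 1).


Huffman tree construction:
Step 1: Merge F(10) + G(14) = 24
Step 2: Merge (F+G)(24) + D(30) = 54
Read each symbol's code off the tree from the root (left child = 0, right child = 1).

Codes:
  D: 1 (length 1)
  F: 00 (length 2)
  G: 01 (length 2)
Average code length: 78/54 = 1.4444 bits/symbol


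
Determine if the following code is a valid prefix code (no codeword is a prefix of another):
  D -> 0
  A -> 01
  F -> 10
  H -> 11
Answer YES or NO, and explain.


Checking each pair (does one codeword prefix another?):
  D='0' vs A='01': prefix -- VIOLATION

NO -- this is NOT a valid prefix code. D (0) is a prefix of A (01).


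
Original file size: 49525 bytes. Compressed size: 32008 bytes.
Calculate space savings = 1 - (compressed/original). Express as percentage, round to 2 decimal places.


ratio = compressed/original = 32008/49525 = 0.6463
savings = 1 - ratio = 1 - 0.6463 = 0.3537
as a percentage: 0.3537 * 100 = 35.37%

Space savings = 1 - 32008/49525 = 35.37%


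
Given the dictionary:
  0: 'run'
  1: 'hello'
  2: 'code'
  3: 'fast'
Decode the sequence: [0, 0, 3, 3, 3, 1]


Look up each index in the dictionary:
  0 -> 'run'
  0 -> 'run'
  3 -> 'fast'
  3 -> 'fast'
  3 -> 'fast'
  1 -> 'hello'

Decoded: "run run fast fast fast hello"


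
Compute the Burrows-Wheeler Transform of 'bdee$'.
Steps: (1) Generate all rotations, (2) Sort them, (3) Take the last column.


Rotations (sorted):
  0: $bdee -> last char: e
  1: bdee$ -> last char: $
  2: dee$b -> last char: b
  3: e$bde -> last char: e
  4: ee$bd -> last char: d


BWT = e$bed


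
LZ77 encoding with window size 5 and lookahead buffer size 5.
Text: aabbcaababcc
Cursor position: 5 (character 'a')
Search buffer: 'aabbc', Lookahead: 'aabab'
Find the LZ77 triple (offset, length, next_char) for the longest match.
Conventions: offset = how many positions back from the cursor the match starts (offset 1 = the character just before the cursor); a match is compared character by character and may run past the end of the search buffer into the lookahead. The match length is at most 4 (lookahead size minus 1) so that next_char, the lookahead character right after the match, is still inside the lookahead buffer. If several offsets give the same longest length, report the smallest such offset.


Try each offset into the search buffer:
  offset=1 (pos 4, char 'c'): match length 0
  offset=2 (pos 3, char 'b'): match length 0
  offset=3 (pos 2, char 'b'): match length 0
  offset=4 (pos 1, char 'a'): match length 1
  offset=5 (pos 0, char 'a'): match length 3
Longest match has length 3 at offset 5.
next_char = character at position 5 + 3 = 8 -> 'a'

Best match: offset=5, length=3 (matching 'aab' starting at position 0)
LZ77 triple: (5, 3, 'a')


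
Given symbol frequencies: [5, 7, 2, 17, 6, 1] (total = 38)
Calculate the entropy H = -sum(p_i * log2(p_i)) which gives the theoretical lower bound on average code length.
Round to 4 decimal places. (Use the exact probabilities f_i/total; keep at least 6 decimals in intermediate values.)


Per-symbol terms -p_i * log2(p_i) with p_i = f_i/38:
  p = 5/38 = 0.131579: log2(p) = -2.925999, -p*log2(p) = 0.385000
  p = 7/38 = 0.184211: log2(p) = -2.440573, -p*log2(p) = 0.449579
  p = 2/38 = 0.052632: log2(p) = -4.247928, -p*log2(p) = 0.223575
  p = 17/38 = 0.447368: log2(p) = -1.160465, -p*log2(p) = 0.519155
  p = 6/38 = 0.157895: log2(p) = -2.662965, -p*log2(p) = 0.420468
  p = 1/38 = 0.026316: log2(p) = -5.247928, -p*log2(p) = 0.138103
H = 0.385000 + 0.449579 + 0.223575 + 0.519155 + 0.420468 + 0.138103 = 2.135880

H = 2.1359 bits/symbol


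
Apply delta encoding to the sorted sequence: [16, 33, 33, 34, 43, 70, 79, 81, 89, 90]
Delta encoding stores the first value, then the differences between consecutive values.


First value: 16
Deltas:
  33 - 16 = 17
  33 - 33 = 0
  34 - 33 = 1
  43 - 34 = 9
  70 - 43 = 27
  79 - 70 = 9
  81 - 79 = 2
  89 - 81 = 8
  90 - 89 = 1


Delta encoded: [16, 17, 0, 1, 9, 27, 9, 2, 8, 1]


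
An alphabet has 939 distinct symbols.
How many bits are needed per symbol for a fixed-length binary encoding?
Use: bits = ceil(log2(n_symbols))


log2(939) = 9.875
Bracket: 2^9 = 512 < 939 <= 2^10 = 1024
So ceil(log2(939)) = 10

bits = ceil(log2(939)) = ceil(9.875) = 10 bits


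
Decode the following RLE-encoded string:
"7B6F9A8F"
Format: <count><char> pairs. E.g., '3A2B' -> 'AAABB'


Expanding each <count><char> pair:
  7B -> 'BBBBBBB'
  6F -> 'FFFFFF'
  9A -> 'AAAAAAAAA'
  8F -> 'FFFFFFFF'

Decoded = BBBBBBBFFFFFFAAAAAAAAAFFFFFFFF


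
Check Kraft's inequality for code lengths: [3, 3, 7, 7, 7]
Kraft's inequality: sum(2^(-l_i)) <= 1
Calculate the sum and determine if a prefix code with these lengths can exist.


Sum = 2^(-3) + 2^(-3) + 2^(-7) + 2^(-7) + 2^(-7)
    = 0.125 + 0.125 + 0.0078125 + 0.0078125 + 0.0078125
    = 35/128 = 0.2734375
Since 0.2734375 <= 1, Kraft's inequality IS satisfied.
A prefix code with these lengths CAN exist.

Kraft sum = 0.2734375. Satisfied.


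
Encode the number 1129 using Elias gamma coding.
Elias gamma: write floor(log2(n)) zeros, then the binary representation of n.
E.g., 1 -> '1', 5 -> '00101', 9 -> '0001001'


num_bits = floor(log2(1129)) + 1 = 11
leading_zeros = num_bits - 1 = 10
binary(1129) = 10001101001

Elias gamma(1129) = '0000000000' + '10001101001' = 000000000010001101001 (21 bits)


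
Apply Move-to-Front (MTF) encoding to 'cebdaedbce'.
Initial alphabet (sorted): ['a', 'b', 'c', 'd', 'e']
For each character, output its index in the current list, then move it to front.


MTF encoding:
'c': index 2 in ['a', 'b', 'c', 'd', 'e'] -> ['c', 'a', 'b', 'd', 'e']
'e': index 4 in ['c', 'a', 'b', 'd', 'e'] -> ['e', 'c', 'a', 'b', 'd']
'b': index 3 in ['e', 'c', 'a', 'b', 'd'] -> ['b', 'e', 'c', 'a', 'd']
'd': index 4 in ['b', 'e', 'c', 'a', 'd'] -> ['d', 'b', 'e', 'c', 'a']
'a': index 4 in ['d', 'b', 'e', 'c', 'a'] -> ['a', 'd', 'b', 'e', 'c']
'e': index 3 in ['a', 'd', 'b', 'e', 'c'] -> ['e', 'a', 'd', 'b', 'c']
'd': index 2 in ['e', 'a', 'd', 'b', 'c'] -> ['d', 'e', 'a', 'b', 'c']
'b': index 3 in ['d', 'e', 'a', 'b', 'c'] -> ['b', 'd', 'e', 'a', 'c']
'c': index 4 in ['b', 'd', 'e', 'a', 'c'] -> ['c', 'b', 'd', 'e', 'a']
'e': index 3 in ['c', 'b', 'd', 'e', 'a'] -> ['e', 'c', 'b', 'd', 'a']


Output: [2, 4, 3, 4, 4, 3, 2, 3, 4, 3]


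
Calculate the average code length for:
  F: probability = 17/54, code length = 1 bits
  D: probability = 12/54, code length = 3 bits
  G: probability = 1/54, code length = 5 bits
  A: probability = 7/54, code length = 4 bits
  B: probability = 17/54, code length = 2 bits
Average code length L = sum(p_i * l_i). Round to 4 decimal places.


Weighted contributions p_i * l_i:
  F: (17/54) * 1 = 17/54
  D: (12/54) * 3 = 36/54
  G: (1/54) * 5 = 5/54
  A: (7/54) * 4 = 28/54
  B: (17/54) * 2 = 34/54
Sum = (17 + 36 + 5 + 28 + 34)/54 = 120/54

L = 120/54 = 2.2222 bits/symbol


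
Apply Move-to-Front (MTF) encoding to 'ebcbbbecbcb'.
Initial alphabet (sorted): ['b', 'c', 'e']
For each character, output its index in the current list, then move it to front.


MTF encoding:
'e': index 2 in ['b', 'c', 'e'] -> ['e', 'b', 'c']
'b': index 1 in ['e', 'b', 'c'] -> ['b', 'e', 'c']
'c': index 2 in ['b', 'e', 'c'] -> ['c', 'b', 'e']
'b': index 1 in ['c', 'b', 'e'] -> ['b', 'c', 'e']
'b': index 0 in ['b', 'c', 'e'] -> ['b', 'c', 'e']
'b': index 0 in ['b', 'c', 'e'] -> ['b', 'c', 'e']
'e': index 2 in ['b', 'c', 'e'] -> ['e', 'b', 'c']
'c': index 2 in ['e', 'b', 'c'] -> ['c', 'e', 'b']
'b': index 2 in ['c', 'e', 'b'] -> ['b', 'c', 'e']
'c': index 1 in ['b', 'c', 'e'] -> ['c', 'b', 'e']
'b': index 1 in ['c', 'b', 'e'] -> ['b', 'c', 'e']


Output: [2, 1, 2, 1, 0, 0, 2, 2, 2, 1, 1]


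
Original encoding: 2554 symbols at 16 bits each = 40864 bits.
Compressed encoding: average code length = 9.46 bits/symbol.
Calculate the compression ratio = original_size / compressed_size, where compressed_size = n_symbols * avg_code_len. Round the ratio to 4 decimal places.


original_size = n_symbols * orig_bits = 2554 * 16 = 40864 bits
compressed_size = n_symbols * avg_code_len = 2554 * 9.46 = 24160.84 bits
ratio = original_size / compressed_size = 40864 / 24160.84 = 1.6913

Compression ratio = 1.6913


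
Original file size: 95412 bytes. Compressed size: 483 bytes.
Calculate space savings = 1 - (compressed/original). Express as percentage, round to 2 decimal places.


ratio = compressed/original = 483/95412 = 0.005062
savings = 1 - ratio = 1 - 0.005062 = 0.994938
as a percentage: 0.994938 * 100 = 99.49%

Space savings = 1 - 483/95412 = 99.49%


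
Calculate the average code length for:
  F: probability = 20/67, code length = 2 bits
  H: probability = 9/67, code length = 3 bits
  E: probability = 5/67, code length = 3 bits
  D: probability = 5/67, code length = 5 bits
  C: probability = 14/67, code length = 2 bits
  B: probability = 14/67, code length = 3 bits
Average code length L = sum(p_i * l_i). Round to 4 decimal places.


Weighted contributions p_i * l_i:
  F: (20/67) * 2 = 40/67
  H: (9/67) * 3 = 27/67
  E: (5/67) * 3 = 15/67
  D: (5/67) * 5 = 25/67
  C: (14/67) * 2 = 28/67
  B: (14/67) * 3 = 42/67
Sum = (40 + 27 + 15 + 25 + 28 + 42)/67 = 177/67

L = 177/67 = 2.6418 bits/symbol


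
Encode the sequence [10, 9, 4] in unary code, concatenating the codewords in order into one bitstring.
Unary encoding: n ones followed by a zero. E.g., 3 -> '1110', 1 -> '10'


Encode each number as n ones followed by a terminating 0:
  10 -> 11111111110 (11 bits)
  9 -> 1111111110 (10 bits)
  4 -> 11110 (5 bits)
Total length = 11 + 10 + 5 = 26 bits.

Unary([10, 9, 4]) = 11111111110111111111011110 (26 bits)


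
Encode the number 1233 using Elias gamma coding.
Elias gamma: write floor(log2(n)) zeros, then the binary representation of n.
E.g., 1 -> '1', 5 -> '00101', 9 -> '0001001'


num_bits = floor(log2(1233)) + 1 = 11
leading_zeros = num_bits - 1 = 10
binary(1233) = 10011010001

Elias gamma(1233) = '0000000000' + '10011010001' = 000000000010011010001 (21 bits)


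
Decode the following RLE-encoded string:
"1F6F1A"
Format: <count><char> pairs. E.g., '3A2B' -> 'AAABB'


Expanding each <count><char> pair:
  1F -> 'F'
  6F -> 'FFFFFF'
  1A -> 'A'

Decoded = FFFFFFFA


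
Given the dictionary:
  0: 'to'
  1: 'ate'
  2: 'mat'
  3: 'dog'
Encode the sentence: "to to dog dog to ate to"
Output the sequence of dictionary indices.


Look up each word in the dictionary:
  'to' -> 0
  'to' -> 0
  'dog' -> 3
  'dog' -> 3
  'to' -> 0
  'ate' -> 1
  'to' -> 0

Encoded: [0, 0, 3, 3, 0, 1, 0]


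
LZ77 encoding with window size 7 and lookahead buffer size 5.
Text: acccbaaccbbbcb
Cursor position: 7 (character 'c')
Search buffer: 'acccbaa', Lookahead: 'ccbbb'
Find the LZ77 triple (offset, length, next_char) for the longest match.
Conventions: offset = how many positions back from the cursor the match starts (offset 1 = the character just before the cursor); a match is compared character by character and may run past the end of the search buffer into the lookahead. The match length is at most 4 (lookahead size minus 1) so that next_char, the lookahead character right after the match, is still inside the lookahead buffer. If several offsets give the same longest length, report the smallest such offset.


Try each offset into the search buffer:
  offset=1 (pos 6, char 'a'): match length 0
  offset=2 (pos 5, char 'a'): match length 0
  offset=3 (pos 4, char 'b'): match length 0
  offset=4 (pos 3, char 'c'): match length 1
  offset=5 (pos 2, char 'c'): match length 3
  offset=6 (pos 1, char 'c'): match length 2
  offset=7 (pos 0, char 'a'): match length 0
Longest match has length 3 at offset 5.
next_char = character at position 7 + 3 = 10 -> 'b'

Best match: offset=5, length=3 (matching 'ccb' starting at position 2)
LZ77 triple: (5, 3, 'b')


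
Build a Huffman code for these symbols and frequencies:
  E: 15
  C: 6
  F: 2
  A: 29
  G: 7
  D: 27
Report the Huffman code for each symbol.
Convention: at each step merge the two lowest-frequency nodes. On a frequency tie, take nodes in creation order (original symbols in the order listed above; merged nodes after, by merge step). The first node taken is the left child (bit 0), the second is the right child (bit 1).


Huffman tree construction:
Step 1: Merge F(2) + C(6) = 8
Step 2: Merge G(7) + (F+C)(8) = 15
Step 3: Merge E(15) + (G+(F+C))(15) = 30
Step 4: Merge D(27) + A(29) = 56
Step 5: Merge (E+(G+(F+C)))(30) + (D+A)(56) = 86
Read each symbol's code off the tree from the root (left child = 0, right child = 1).

Codes:
  E: 00 (length 2)
  C: 0111 (length 4)
  F: 0110 (length 4)
  A: 11 (length 2)
  G: 010 (length 3)
  D: 10 (length 2)
Average code length: 195/86 = 2.2674 bits/symbol


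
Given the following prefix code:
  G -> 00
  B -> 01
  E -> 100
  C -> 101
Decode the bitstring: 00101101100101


Decoding step by step:
Bits 00 -> G
Bits 101 -> C
Bits 101 -> C
Bits 100 -> E
Bits 101 -> C


Decoded message: GCCEC


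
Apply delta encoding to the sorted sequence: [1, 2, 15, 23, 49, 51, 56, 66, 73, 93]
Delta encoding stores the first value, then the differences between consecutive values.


First value: 1
Deltas:
  2 - 1 = 1
  15 - 2 = 13
  23 - 15 = 8
  49 - 23 = 26
  51 - 49 = 2
  56 - 51 = 5
  66 - 56 = 10
  73 - 66 = 7
  93 - 73 = 20


Delta encoded: [1, 1, 13, 8, 26, 2, 5, 10, 7, 20]


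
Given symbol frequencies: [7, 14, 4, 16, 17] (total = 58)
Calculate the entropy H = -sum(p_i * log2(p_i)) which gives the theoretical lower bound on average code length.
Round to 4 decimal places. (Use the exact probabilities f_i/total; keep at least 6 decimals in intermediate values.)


Per-symbol terms -p_i * log2(p_i) with p_i = f_i/58:
  p = 7/58 = 0.120690: log2(p) = -3.050626, -p*log2(p) = 0.368179
  p = 14/58 = 0.241379: log2(p) = -2.050626, -p*log2(p) = 0.494979
  p = 4/58 = 0.068966: log2(p) = -3.857981, -p*log2(p) = 0.266068
  p = 16/58 = 0.275862: log2(p) = -1.857981, -p*log2(p) = 0.512546
  p = 17/58 = 0.293103: log2(p) = -1.770518, -p*log2(p) = 0.518945
H = 0.368179 + 0.494979 + 0.266068 + 0.512546 + 0.518945 = 2.160717

H = 2.1607 bits/symbol


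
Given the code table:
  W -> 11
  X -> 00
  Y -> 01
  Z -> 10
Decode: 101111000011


Decoding:
10 -> Z
11 -> W
11 -> W
00 -> X
00 -> X
11 -> W


Result: ZWWXXW


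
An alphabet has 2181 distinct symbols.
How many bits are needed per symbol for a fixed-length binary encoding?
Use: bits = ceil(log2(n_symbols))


log2(2181) = 11.0908
Bracket: 2^11 = 2048 < 2181 <= 2^12 = 4096
So ceil(log2(2181)) = 12

bits = ceil(log2(2181)) = ceil(11.0908) = 12 bits


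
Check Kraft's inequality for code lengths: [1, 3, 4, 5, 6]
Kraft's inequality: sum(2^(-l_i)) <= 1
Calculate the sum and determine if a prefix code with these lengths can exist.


Sum = 2^(-1) + 2^(-3) + 2^(-4) + 2^(-5) + 2^(-6)
    = 0.5 + 0.125 + 0.0625 + 0.03125 + 0.015625
    = 47/64 = 0.734375
Since 0.734375 <= 1, Kraft's inequality IS satisfied.
A prefix code with these lengths CAN exist.

Kraft sum = 0.734375. Satisfied.


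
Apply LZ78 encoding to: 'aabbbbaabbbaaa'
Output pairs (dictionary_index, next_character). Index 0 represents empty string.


LZ78 encoding steps:
Dictionary: {0: ''}
Step 1: w='' (idx 0), next='a' -> output (0, 'a'), add 'a' as idx 1
Step 2: w='a' (idx 1), next='b' -> output (1, 'b'), add 'ab' as idx 2
Step 3: w='' (idx 0), next='b' -> output (0, 'b'), add 'b' as idx 3
Step 4: w='b' (idx 3), next='b' -> output (3, 'b'), add 'bb' as idx 4
Step 5: w='a' (idx 1), next='a' -> output (1, 'a'), add 'aa' as idx 5
Step 6: w='bb' (idx 4), next='b' -> output (4, 'b'), add 'bbb' as idx 6
Step 7: w='aa' (idx 5), next='a' -> output (5, 'a'), add 'aaa' as idx 7


Encoded: [(0, 'a'), (1, 'b'), (0, 'b'), (3, 'b'), (1, 'a'), (4, 'b'), (5, 'a')]


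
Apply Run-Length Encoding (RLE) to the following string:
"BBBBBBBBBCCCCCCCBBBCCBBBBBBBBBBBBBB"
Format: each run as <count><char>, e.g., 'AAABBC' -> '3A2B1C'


Scanning runs left to right:
  i=0: run of 'B' x 9 -> '9B'
  i=9: run of 'C' x 7 -> '7C'
  i=16: run of 'B' x 3 -> '3B'
  i=19: run of 'C' x 2 -> '2C'
  i=21: run of 'B' x 14 -> '14B'

RLE = 9B7C3B2C14B


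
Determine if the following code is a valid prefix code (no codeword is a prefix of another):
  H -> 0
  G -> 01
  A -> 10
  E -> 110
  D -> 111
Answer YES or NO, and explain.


Checking each pair (does one codeword prefix another?):
  H='0' vs G='01': prefix -- VIOLATION

NO -- this is NOT a valid prefix code. H (0) is a prefix of G (01).


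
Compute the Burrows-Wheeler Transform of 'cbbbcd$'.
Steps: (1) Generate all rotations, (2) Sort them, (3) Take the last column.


Rotations (sorted):
  0: $cbbbcd -> last char: d
  1: bbbcd$c -> last char: c
  2: bbcd$cb -> last char: b
  3: bcd$cbb -> last char: b
  4: cbbbcd$ -> last char: $
  5: cd$cbbb -> last char: b
  6: d$cbbbc -> last char: c


BWT = dcbb$bc


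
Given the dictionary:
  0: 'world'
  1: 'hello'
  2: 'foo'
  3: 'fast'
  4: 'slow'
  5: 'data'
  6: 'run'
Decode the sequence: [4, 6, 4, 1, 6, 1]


Look up each index in the dictionary:
  4 -> 'slow'
  6 -> 'run'
  4 -> 'slow'
  1 -> 'hello'
  6 -> 'run'
  1 -> 'hello'

Decoded: "slow run slow hello run hello"


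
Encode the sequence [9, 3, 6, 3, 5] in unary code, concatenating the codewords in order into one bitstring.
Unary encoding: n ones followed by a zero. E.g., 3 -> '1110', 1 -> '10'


Encode each number as n ones followed by a terminating 0:
  9 -> 1111111110 (10 bits)
  3 -> 1110 (4 bits)
  6 -> 1111110 (7 bits)
  3 -> 1110 (4 bits)
  5 -> 111110 (6 bits)
Total length = 10 + 4 + 7 + 4 + 6 = 31 bits.

Unary([9, 3, 6, 3, 5]) = 1111111110111011111101110111110 (31 bits)


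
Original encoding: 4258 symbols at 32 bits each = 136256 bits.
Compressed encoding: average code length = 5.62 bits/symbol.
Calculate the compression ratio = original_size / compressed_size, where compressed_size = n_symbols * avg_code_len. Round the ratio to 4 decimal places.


original_size = n_symbols * orig_bits = 4258 * 32 = 136256 bits
compressed_size = n_symbols * avg_code_len = 4258 * 5.62 = 23929.96 bits
ratio = original_size / compressed_size = 136256 / 23929.96 = 5.694

Compression ratio = 5.694


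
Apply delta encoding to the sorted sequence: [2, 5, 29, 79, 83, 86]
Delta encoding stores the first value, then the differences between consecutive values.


First value: 2
Deltas:
  5 - 2 = 3
  29 - 5 = 24
  79 - 29 = 50
  83 - 79 = 4
  86 - 83 = 3


Delta encoded: [2, 3, 24, 50, 4, 3]


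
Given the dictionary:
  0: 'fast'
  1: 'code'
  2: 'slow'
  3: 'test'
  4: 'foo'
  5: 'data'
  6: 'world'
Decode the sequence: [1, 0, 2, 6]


Look up each index in the dictionary:
  1 -> 'code'
  0 -> 'fast'
  2 -> 'slow'
  6 -> 'world'

Decoded: "code fast slow world"
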